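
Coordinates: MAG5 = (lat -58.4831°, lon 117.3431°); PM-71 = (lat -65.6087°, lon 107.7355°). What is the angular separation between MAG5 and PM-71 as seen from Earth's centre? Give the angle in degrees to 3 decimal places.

Δφ = -7.1256°,  Δλ = -9.6076°
a = sin²(Δφ/2) + cos φ₁ cos φ₂ sin²(Δλ/2) = 0.005376
c = 2·arcsin(√a) = 0.146769 rad = 8.4093°

8.409°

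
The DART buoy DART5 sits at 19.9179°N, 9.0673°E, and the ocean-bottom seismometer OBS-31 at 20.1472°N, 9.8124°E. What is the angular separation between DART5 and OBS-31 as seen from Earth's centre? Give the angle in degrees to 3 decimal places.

0.737°

Δφ = 0.2293°,  Δλ = 0.7451°
a = sin²(Δφ/2) + cos φ₁ cos φ₂ sin²(Δλ/2) = 0.000041
c = 2·arcsin(√a) = 0.012856 rad = 0.7366°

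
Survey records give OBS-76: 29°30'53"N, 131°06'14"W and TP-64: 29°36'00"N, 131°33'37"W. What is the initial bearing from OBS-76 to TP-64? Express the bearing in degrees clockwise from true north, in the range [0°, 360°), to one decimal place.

282.2°

OBS-76: φ = +29.51472°, λ = -131.10389°
TP-64: φ = +29.60000°, λ = -131.56028°
Δλ = -0.4564°
y = sin Δλ · cos φ₂ = -0.006926
x = cos φ₁ sin φ₂ − sin φ₁ cos φ₂ cos Δλ = 0.001502
θ = atan2(y, x) = -77.7641° → 282.2359° (mod 360°)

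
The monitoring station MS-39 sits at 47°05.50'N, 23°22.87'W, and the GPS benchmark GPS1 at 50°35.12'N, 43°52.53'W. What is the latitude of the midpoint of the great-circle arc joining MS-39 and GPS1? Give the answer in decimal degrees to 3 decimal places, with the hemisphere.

49.294°N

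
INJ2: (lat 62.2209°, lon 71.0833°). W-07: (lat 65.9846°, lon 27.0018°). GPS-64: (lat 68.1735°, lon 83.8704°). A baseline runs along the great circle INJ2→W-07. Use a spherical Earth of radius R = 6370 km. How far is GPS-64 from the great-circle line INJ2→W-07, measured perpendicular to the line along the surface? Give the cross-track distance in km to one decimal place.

882.9 km

δ₁₃ = central angle INJ2→GPS-64 = 0.139321 rad  (haversine)
θ₁₃ = bearing INJ2→GPS-64 = 36.339°,  θ₁₂ = bearing INJ2→W-07 = 300.542°
dₓₜ = R·arcsin(sin δ₁₃ · sin(θ₁₃ − θ₁₂)) = 6370·arcsin(0.13887·sin(-264.203°)) = 882.907 km
|dₓₜ| = 882.907 km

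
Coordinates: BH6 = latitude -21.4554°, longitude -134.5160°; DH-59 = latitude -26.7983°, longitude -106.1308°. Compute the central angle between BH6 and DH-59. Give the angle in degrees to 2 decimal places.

26.39°

Δφ = -5.3429°,  Δλ = 28.3852°
a = sin²(Δφ/2) + cos φ₁ cos φ₂ sin²(Δλ/2) = 0.052112
c = 2·arcsin(√a) = 0.460622 rad = 26.3917°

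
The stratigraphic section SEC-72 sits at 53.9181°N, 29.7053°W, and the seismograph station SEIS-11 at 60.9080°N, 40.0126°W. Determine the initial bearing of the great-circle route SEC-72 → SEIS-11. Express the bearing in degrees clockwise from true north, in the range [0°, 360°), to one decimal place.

Δλ = -10.3073°
y = sin Δλ · cos φ₂ = -0.086997
x = cos φ₁ sin φ₂ − sin φ₁ cos φ₂ cos Δλ = 0.128036
θ = atan2(y, x) = -34.1951° → 325.8049° (mod 360°)

325.8°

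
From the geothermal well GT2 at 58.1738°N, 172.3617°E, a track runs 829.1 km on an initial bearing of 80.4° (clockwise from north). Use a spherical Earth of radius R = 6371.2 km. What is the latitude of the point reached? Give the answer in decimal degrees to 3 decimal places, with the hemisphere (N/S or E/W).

58.636°N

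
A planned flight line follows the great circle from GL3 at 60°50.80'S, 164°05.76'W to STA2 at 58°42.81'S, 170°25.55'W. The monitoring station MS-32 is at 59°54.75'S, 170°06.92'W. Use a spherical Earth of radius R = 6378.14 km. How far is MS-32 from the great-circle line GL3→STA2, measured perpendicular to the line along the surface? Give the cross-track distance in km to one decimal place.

97.0 km

GL3: φ = -60.84667°, λ = -164.09600°
STA2: φ = -58.71350°, λ = -170.42583°
MS-32: φ = -59.91250°, λ = -170.11533°
δ₁₃ = central angle GL3→MS-32 = 0.054401 rad  (haversine)
θ₁₃ = bearing GL3→MS-32 = 284.800°,  θ₁₂ = bearing GL3→STA2 = 301.040°
dₓₜ = R·arcsin(sin δ₁₃ · sin(θ₁₃ − θ₁₂)) = 6378.14·arcsin(0.05437·sin(-16.240°)) = -96.994 km
|dₓₜ| = 96.994 km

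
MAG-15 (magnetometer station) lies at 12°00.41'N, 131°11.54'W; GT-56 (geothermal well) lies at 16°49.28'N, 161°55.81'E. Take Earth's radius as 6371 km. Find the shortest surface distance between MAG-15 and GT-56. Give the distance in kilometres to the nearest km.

7191 km

MAG-15: φ = +12.00683°, λ = -131.19233°
GT-56: φ = +16.82133°, λ = +161.93017°
Δφ = 4.8145°,  Δλ = -66.8775°
a = sin²(Δφ/2) + cos φ₁ cos φ₂ sin²(Δλ/2) = 0.286064
c = 2·arcsin(√a) = 1.128658 rad = 64.6674°
d = R·c = 6371 × 1.128658 = 7190.7 km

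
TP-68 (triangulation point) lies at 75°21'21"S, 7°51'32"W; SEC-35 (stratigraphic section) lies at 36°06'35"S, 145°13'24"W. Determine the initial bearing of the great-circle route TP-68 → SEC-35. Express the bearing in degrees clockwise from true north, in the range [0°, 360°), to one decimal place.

217.1°

TP-68: φ = -75.35583°, λ = -7.85889°
SEC-35: φ = -36.10972°, λ = -145.22333°
Δλ = -137.3644°
y = sin Δλ · cos φ₂ = -0.547210
x = cos φ₁ sin φ₂ − sin φ₁ cos φ₂ cos Δλ = -0.724031
θ = atan2(y, x) = -142.9186° → 217.0814° (mod 360°)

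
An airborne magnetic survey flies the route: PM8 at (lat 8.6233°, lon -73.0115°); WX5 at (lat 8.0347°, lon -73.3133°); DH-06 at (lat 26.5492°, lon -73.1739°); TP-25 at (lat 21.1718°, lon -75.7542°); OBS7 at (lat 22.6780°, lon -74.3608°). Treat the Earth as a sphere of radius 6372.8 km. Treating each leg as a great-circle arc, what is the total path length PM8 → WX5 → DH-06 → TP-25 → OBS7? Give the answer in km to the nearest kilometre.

PM8→WX5: c = 0.011519 rad, d = 73.41 km
WX5→DH-06: c = 0.323147 rad, d = 2059.35 km
DH-06→TP-25: c = 0.102483 rad, d = 653.10 km
TP-25→OBS7: c = 0.034641 rad, d = 220.76 km
Total = 73.41 + 2059.35 + 653.10 + 220.76 = 3006.63 km

3007 km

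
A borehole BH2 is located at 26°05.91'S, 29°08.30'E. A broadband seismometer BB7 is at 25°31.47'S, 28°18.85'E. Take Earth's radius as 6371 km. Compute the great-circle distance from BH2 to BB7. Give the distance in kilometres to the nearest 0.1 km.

BH2: φ = -26.09850°, λ = +29.13833°
BB7: φ = -25.52450°, λ = +28.31417°
Δφ = 0.5740°,  Δλ = -0.8242°
a = sin²(Δφ/2) + cos φ₁ cos φ₂ sin²(Δλ/2) = 0.000067
c = 2·arcsin(√a) = 0.016372 rad = 0.9381°
d = R·c = 6371 × 0.016372 = 104.3 km

104.3 km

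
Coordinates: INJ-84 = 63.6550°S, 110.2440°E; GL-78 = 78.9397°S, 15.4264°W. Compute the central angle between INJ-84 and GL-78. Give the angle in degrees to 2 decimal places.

33.92°

Δφ = -15.2847°,  Δλ = -125.6704°
a = sin²(Δφ/2) + cos φ₁ cos φ₂ sin²(Δλ/2) = 0.085075
c = 2·arcsin(√a) = 0.591959 rad = 33.9167°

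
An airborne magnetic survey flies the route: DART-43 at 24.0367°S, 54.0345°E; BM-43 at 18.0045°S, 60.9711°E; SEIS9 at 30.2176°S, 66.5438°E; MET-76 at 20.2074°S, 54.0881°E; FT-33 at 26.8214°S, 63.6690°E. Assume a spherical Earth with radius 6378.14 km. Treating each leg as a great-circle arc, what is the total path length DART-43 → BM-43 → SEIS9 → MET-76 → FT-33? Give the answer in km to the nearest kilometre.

5356 km

DART-43→BM-43: c = 0.154390 rad, d = 984.72 km
BM-43→SEIS9: c = 0.230801 rad, d = 1472.08 km
SEIS9→MET-76: c = 0.262709 rad, d = 1675.60 km
MET-76→FT-33: c = 0.191798 rad, d = 1223.32 km
Total = 984.72 + 1472.08 + 1675.60 + 1223.32 = 5355.72 km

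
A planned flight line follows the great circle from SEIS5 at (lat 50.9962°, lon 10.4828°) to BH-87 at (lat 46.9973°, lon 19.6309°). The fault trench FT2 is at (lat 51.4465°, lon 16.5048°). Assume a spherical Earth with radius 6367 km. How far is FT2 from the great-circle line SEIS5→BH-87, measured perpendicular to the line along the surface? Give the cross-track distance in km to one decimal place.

267.2 km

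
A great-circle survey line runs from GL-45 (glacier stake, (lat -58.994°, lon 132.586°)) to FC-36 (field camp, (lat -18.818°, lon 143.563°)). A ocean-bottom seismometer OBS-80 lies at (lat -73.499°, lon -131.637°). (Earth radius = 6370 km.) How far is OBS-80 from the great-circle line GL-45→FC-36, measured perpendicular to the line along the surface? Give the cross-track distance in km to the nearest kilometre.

δ₁₃ = central angle GL-45→OBS-80 = 0.631597 rad  (haversine)
θ₁₃ = bearing GL-45→OBS-80 = 151.405°,  θ₁₂ = bearing GL-45→FC-36 = 15.958°
dₓₜ = R·arcsin(sin δ₁₃ · sin(θ₁₃ − θ₁₂)) = 6370·arcsin(0.59043·sin(135.447°)) = 2720.613 km
|dₓₜ| = 2720.613 km

2721 km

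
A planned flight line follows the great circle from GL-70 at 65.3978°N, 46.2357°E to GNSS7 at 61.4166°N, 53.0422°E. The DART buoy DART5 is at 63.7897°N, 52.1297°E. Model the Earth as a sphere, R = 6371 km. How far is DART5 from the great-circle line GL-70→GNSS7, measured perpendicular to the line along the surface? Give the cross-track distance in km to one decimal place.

δ₁₃ = central angle GL-70→DART5 = 0.052272 rad  (haversine)
θ₁₃ = bearing GL-70→DART5 = 119.767°,  θ₁₂ = bearing GL-70→GNSS7 = 139.488°
dₓₜ = R·arcsin(sin δ₁₃ · sin(θ₁₃ − θ₁₂)) = 6371·arcsin(0.05225·sin(-19.721°)) = -112.332 km
|dₓₜ| = 112.332 km

112.3 km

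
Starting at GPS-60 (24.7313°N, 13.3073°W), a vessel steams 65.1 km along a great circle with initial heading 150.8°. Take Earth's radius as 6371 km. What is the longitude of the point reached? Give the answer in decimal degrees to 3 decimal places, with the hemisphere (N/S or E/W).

δ = d/R = 65.1/6371 = 0.010218 rad
φ₂ = arcsin(sin φ₁ cos δ + cos φ₁ sin δ cos θ)
   = arcsin(0.41836·0.99995 + 0.90828·0.01022·-0.87292) = 24.21992°
λ₂ = λ₁ + atan2(sin θ sin δ cos φ₁, cos δ − sin φ₁ sin φ₂) = -12.99411°

12.994°W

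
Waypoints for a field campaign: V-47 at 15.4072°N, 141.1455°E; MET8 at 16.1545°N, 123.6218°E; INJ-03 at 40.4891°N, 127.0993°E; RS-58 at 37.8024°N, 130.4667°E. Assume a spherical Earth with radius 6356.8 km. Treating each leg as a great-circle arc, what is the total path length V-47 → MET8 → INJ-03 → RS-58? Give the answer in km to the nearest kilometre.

5008 km

V-47→MET8: c = 0.294519 rad, d = 1872.20 km
MET8→INJ-03: c = 0.427971 rad, d = 2720.53 km
INJ-03→RS-58: c = 0.065384 rad, d = 415.63 km
Total = 1872.20 + 2720.53 + 415.63 = 5008.36 km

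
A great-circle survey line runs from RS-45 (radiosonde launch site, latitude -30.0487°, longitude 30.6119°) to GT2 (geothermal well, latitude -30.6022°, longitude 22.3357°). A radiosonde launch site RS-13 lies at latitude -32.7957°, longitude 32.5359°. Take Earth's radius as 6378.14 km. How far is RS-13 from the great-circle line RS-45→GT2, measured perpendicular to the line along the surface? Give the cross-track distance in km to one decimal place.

δ₁₃ = central angle RS-45→RS-13 = 0.055852 rad  (haversine)
θ₁₃ = bearing RS-45→RS-13 = 149.631°,  θ₁₂ = bearing RS-45→GT2 = 263.485°
dₓₜ = R·arcsin(sin δ₁₃ · sin(θ₁₃ − θ₁₂)) = 6378.14·arcsin(0.05582·sin(-113.854°)) = -325.773 km
|dₓₜ| = 325.773 km

325.8 km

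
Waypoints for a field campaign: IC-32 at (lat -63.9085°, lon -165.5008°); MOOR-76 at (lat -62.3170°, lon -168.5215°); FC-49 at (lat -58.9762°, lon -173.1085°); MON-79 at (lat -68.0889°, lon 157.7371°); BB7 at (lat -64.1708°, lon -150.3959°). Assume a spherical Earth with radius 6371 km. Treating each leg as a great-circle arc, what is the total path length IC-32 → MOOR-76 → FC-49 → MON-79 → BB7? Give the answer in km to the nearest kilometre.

IC-32→MOOR-76: c = 0.036599 rad, d = 233.17 km
MOOR-76→FC-49: c = 0.070248 rad, d = 447.55 km
FC-49→MON-79: c = 0.272828 rad, d = 1738.19 km
MON-79→BB7: c = 0.361204 rad, d = 2301.23 km
Total = 233.17 + 447.55 + 1738.19 + 2301.23 = 4720.13 km

4720 km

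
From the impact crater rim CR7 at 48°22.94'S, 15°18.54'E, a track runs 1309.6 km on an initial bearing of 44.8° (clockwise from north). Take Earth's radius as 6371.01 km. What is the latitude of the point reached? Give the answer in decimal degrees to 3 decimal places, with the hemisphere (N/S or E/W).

39.469°S

CR7: φ = -48.38233°, λ = +15.30900°
δ = d/R = 1309.6/6371.01 = 0.205556 rad
φ₂ = arcsin(sin φ₁ cos δ + cos φ₁ sin δ cos θ)
   = arcsin(-0.74759·0.97895 + 0.66416·0.20411·0.70957) = -39.46924°
λ₂ = λ₁ + atan2(sin θ sin δ cos φ₁, cos δ − sin φ₁ sin φ₂) = 26.04644°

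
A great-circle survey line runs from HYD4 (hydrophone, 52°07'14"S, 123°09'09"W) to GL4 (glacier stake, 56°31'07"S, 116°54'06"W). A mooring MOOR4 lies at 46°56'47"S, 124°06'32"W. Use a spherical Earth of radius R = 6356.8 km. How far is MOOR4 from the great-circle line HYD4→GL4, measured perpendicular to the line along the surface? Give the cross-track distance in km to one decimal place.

288.3 km

HYD4: φ = -52.12056°, λ = -123.15250°
GL4: φ = -56.51861°, λ = -116.90167°
MOOR4: φ = -46.94639°, λ = -124.10889°
δ₁₃ = central angle HYD4→MOOR4 = 0.090951 rad  (haversine)
θ₁₃ = bearing HYD4→MOOR4 = 352.793°,  θ₁₂ = bearing HYD4→GL4 = 142.849°
dₓₜ = R·arcsin(sin δ₁₃ · sin(θ₁₃ − θ₁₂)) = 6356.8·arcsin(0.09083·sin(209.944°)) = -288.293 km
|dₓₜ| = 288.293 km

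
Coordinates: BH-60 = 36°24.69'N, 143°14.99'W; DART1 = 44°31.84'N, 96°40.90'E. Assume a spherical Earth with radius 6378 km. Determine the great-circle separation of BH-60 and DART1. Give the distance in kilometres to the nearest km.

BH-60: φ = +36.41150°, λ = -143.24983°
DART1: φ = +44.53067°, λ = +96.68167°
Δφ = 8.1192°,  Δλ = -120.0685°
a = sin²(Δφ/2) + cos φ₁ cos φ₂ sin²(Δλ/2) = 0.435587
c = 2·arcsin(√a) = 1.441610 rad = 82.5982°
d = R·c = 6378 × 1.441610 = 9194.6 km

9195 km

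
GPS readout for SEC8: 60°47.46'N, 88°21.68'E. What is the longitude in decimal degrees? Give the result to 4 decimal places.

88.3613°E

88° + 21.68′/60 = 88 + 0.36133 = 88.3613°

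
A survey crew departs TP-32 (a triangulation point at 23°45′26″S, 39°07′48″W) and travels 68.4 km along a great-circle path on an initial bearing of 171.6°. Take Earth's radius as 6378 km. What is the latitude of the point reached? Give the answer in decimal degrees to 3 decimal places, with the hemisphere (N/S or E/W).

TP-32: φ = -23.75722°, λ = -39.13000°
δ = d/R = 68.4/6378 = 0.010724 rad
φ₂ = arcsin(sin φ₁ cos δ + cos φ₁ sin δ cos θ)
   = arcsin(-0.40286·0.99994 + 0.91526·0.01072·-0.98927) = -24.36506°
λ₂ = λ₁ + atan2(sin θ sin δ cos φ₁, cos δ − sin φ₁ sin φ₂) = -39.03146°

24.365°S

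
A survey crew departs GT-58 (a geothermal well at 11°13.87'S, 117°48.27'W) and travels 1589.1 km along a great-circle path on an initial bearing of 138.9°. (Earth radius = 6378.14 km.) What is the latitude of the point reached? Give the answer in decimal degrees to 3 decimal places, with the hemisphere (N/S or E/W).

GT-58: φ = -11.23117°, λ = -117.80450°
δ = d/R = 1589.1/6378.14 = 0.249148 rad
φ₂ = arcsin(sin φ₁ cos δ + cos φ₁ sin δ cos θ)
   = arcsin(-0.19477·0.96912 + 0.98085·0.24658·-0.75356) = -21.77779°
λ₂ = λ₁ + atan2(sin θ sin δ cos φ₁, cos δ − sin φ₁ sin φ₂) = -107.75190°

21.778°S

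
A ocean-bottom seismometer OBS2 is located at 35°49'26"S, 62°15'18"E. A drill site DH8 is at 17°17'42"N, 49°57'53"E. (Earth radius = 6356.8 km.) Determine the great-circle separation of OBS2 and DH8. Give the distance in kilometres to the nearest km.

OBS2: φ = -35.82389°, λ = +62.25500°
DH8: φ = +17.29500°, λ = +49.96472°
Δφ = 53.1189°,  Δλ = -12.2903°
a = sin²(Δφ/2) + cos φ₁ cos φ₂ sin²(Δλ/2) = 0.208793
c = 2·arcsin(√a) = 0.949101 rad = 54.3795°
d = R·c = 6356.8 × 0.949101 = 6033.2 km

6033 km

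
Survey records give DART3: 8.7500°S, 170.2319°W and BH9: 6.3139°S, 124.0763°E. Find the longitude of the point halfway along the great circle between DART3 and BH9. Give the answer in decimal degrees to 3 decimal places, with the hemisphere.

156.818°E

Bx = cos φ₂ cos Δλ = 0.409148,  By = cos φ₂ sin Δλ = -0.905816
φₘ = atan2(sin φ₁ + sin φ₂, √((cos φ₁ + Bx)² + By²)) = -8.94382°
λₘ = λ₁ + atan2(By, cos φ₁ + Bx) = 156.81821°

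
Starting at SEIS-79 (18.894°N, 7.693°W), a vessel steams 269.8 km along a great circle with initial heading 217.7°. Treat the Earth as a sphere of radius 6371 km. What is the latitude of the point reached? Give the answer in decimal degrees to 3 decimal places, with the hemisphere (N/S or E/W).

δ = d/R = 269.8/6371 = 0.042348 rad
φ₂ = arcsin(sin φ₁ cos δ + cos φ₁ sin δ cos θ)
   = arcsin(0.32382·0.99910 + 0.94612·0.04234·-0.79122) = 16.96791°
λ₂ = λ₁ + atan2(sin θ sin δ cos φ₁, cos δ − sin φ₁ sin φ₂) = -9.24405°

16.968°N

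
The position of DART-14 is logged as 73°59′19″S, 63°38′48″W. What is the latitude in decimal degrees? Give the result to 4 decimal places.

73.9886°S

73° + 59′/60 + 19″/3600 = 73 + 0.98333 + 0.00528 = 73.9886°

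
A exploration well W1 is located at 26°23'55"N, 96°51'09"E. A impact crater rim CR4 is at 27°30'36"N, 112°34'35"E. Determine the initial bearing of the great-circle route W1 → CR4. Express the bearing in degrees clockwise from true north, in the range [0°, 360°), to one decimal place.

81.9°

W1: φ = +26.39861°, λ = +96.85250°
CR4: φ = +27.51000°, λ = +112.57639°
Δλ = 15.7239°
y = sin Δλ · cos φ₂ = 0.240360
x = cos φ₁ sin φ₂ − sin φ₁ cos φ₂ cos Δλ = 0.034153
θ = atan2(y, x) = 81.9129° → 81.9129° (mod 360°)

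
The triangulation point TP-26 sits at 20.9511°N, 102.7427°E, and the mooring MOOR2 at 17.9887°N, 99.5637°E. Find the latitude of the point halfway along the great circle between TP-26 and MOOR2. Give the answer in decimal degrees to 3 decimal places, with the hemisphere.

19.477°N

Bx = cos φ₂ cos Δλ = 0.949654,  By = cos φ₂ sin Δλ = -0.052745
φₘ = atan2(sin φ₁ + sin φ₂, √((cos φ₁ + Bx)² + By²)) = 19.47683°
λₘ = λ₁ + atan2(By, cos φ₁ + Bx) = 101.13867°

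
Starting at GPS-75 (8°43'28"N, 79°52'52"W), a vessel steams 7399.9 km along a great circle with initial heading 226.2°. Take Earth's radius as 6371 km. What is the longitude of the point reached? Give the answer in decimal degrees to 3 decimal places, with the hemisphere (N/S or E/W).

133.397°W

GPS-75: φ = +8.72444°, λ = -79.88111°
δ = d/R = 7399.9/6371 = 1.161497 rad
φ₂ = arcsin(sin φ₁ cos δ + cos φ₁ sin δ cos θ)
   = arcsin(0.15168·0.39797 + 0.98843·0.91740·-0.69214) = -34.55942°
λ₂ = λ₁ + atan2(sin θ sin δ cos φ₁, cos δ − sin φ₁ sin φ₂) = -133.39701°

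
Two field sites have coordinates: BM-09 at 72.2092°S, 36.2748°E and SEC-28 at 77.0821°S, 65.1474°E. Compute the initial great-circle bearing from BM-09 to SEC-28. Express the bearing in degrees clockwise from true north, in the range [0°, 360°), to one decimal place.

135.9°

Δλ = 28.8726°
y = sin Δλ · cos φ₂ = 0.107946
x = cos φ₁ sin φ₂ − sin φ₁ cos φ₂ cos Δλ = -0.111406
θ = atan2(y, x) = 135.9035° → 135.9035° (mod 360°)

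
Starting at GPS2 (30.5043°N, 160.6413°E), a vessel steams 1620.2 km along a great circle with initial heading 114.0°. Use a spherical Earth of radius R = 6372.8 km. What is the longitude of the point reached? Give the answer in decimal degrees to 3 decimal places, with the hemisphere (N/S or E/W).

175.182°E

δ = d/R = 1620.2/6372.8 = 0.254237 rad
φ₂ = arcsin(sin φ₁ cos δ + cos φ₁ sin δ cos θ)
   = arcsin(0.50760·0.96786 + 0.86159·0.25151·-0.40674) = 23.77514°
λ₂ = λ₁ + atan2(sin θ sin δ cos φ₁, cos δ − sin φ₁ sin φ₂) = 175.18214°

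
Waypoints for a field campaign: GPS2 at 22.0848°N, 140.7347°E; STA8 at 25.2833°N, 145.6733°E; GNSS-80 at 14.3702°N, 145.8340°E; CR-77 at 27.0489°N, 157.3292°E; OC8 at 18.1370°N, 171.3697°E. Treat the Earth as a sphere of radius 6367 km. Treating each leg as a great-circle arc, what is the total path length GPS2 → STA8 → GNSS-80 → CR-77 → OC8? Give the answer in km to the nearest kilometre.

GPS2→STA8: c = 0.096664 rad, d = 615.46 km
STA8→GNSS-80: c = 0.190488 rad, d = 1212.84 km
GNSS-80→CR-77: c = 0.289767 rad, d = 1844.94 km
CR-77→OC8: c = 0.274200 rad, d = 1745.83 km
Total = 615.46 + 1212.84 + 1844.94 + 1745.83 = 5419.07 km

5419 km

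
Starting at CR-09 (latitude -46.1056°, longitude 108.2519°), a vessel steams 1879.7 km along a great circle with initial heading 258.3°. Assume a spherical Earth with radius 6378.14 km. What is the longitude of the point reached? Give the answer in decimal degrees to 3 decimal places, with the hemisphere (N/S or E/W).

83.643°E

δ = d/R = 1879.7/6378.14 = 0.294710 rad
φ₂ = arcsin(sin φ₁ cos δ + cos φ₁ sin δ cos θ)
   = arcsin(-0.72062·0.95689 + 0.69333·0.29046·-0.20279) = -46.91902°
λ₂ = λ₁ + atan2(sin θ sin δ cos φ₁, cos δ − sin φ₁ sin φ₂) = 83.64320°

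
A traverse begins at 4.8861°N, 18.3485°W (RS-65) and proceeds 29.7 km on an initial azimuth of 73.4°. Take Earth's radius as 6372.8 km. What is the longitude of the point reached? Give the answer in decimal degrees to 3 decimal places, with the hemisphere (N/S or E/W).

18.092°W

δ = d/R = 29.7/6372.8 = 0.004660 rad
φ₂ = arcsin(sin φ₁ cos δ + cos φ₁ sin δ cos θ)
   = arcsin(0.08518·0.99999 + 0.99637·0.00466·0.28569) = 4.96234°
λ₂ = λ₁ + atan2(sin θ sin δ cos φ₁, cos δ − sin φ₁ sin φ₂) = -18.09164°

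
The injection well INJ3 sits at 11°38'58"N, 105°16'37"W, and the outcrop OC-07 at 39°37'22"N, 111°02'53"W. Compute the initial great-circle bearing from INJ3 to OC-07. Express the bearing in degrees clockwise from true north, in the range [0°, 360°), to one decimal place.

350.6°

INJ3: φ = +11.64944°, λ = -105.27694°
OC-07: φ = +39.62278°, λ = -111.04806°
Δλ = -5.7711°
y = sin Δλ · cos φ₂ = -0.077453
x = cos φ₁ sin φ₂ − sin φ₁ cos φ₂ cos Δλ = 0.469849
θ = atan2(y, x) = -9.3609° → 350.6391° (mod 360°)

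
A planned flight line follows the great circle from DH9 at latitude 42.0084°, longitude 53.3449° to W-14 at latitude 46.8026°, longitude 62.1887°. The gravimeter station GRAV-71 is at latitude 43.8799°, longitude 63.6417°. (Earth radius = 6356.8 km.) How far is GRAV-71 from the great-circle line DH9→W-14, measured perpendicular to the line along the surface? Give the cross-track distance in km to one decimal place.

332.9 km

δ₁₃ = central angle DH9→GRAV-71 = 0.135447 rad  (haversine)
θ₁₃ = bearing DH9→GRAV-71 = 72.579°,  θ₁₂ = bearing DH9→W-14 = 49.771°
dₓₜ = R·arcsin(sin δ₁₃ · sin(θ₁₃ − θ₁₂)) = 6356.8·arcsin(0.13503·sin(22.808°)) = 332.900 km
|dₓₜ| = 332.900 km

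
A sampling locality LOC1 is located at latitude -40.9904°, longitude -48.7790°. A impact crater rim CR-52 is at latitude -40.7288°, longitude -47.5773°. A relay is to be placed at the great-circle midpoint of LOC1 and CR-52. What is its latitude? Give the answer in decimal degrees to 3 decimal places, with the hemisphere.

Bx = cos φ₂ cos Δλ = 0.757640,  By = cos φ₂ sin Δλ = 0.015893
φₘ = atan2(sin φ₁ + sin φ₂, √((cos φ₁ + Bx)² + By²)) = -40.86116°
λₘ = λ₁ + atan2(By, cos φ₁ + Bx) = -48.17696°

40.861°S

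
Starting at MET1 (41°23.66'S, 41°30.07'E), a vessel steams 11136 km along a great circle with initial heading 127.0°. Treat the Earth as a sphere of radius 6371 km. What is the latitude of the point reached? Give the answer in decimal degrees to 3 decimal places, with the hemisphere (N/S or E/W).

MET1: φ = -41.39433°, λ = +41.50117°
δ = d/R = 11136/6371 = 1.747920 rad
φ₂ = arcsin(sin φ₁ cos δ + cos φ₁ sin δ cos θ)
   = arcsin(-0.66124·-0.17620 + 0.75018·0.98435·-0.60182) = -19.14103°
λ₂ = λ₁ + atan2(sin θ sin δ cos φ₁, cos δ − sin φ₁ sin φ₂) = 165.18133°

19.141°S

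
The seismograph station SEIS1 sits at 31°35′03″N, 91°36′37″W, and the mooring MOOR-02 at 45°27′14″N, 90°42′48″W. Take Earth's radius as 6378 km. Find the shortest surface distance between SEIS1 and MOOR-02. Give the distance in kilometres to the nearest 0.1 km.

SEIS1: φ = +31.58417°, λ = -91.61028°
MOOR-02: φ = +45.45389°, λ = -90.71333°
Δφ = 13.8697°,  Δλ = 0.8969°
a = sin²(Δφ/2) + cos φ₁ cos φ₂ sin²(Δλ/2) = 0.014615
c = 2·arcsin(√a) = 0.242378 rad = 13.8872°
d = R·c = 6378 × 0.242378 = 1545.9 km

1545.9 km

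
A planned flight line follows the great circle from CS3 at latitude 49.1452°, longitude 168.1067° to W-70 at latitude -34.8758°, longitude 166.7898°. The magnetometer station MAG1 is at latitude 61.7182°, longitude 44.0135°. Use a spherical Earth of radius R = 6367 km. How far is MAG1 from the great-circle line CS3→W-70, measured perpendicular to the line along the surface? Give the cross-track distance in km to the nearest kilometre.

2669 km

δ₁₃ = central angle CS3→MAG1 = 1.056012 rad  (haversine)
θ₁₃ = bearing CS3→MAG1 = 333.205°,  θ₁₂ = bearing CS3→W-70 = 181.086°
dₓₜ = R·arcsin(sin δ₁₃ · sin(θ₁₃ − θ₁₂)) = 6367·arcsin(0.87040·sin(152.119°)) = 2669.060 km
|dₓₜ| = 2669.060 km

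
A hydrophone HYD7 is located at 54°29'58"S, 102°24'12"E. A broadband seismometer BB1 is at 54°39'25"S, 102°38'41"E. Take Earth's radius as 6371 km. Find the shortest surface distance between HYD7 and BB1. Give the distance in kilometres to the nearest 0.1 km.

HYD7: φ = -54.49944°, λ = +102.40333°
BB1: φ = -54.65694°, λ = +102.64472°
Δφ = -0.1575°,  Δλ = 0.2414°
a = sin²(Δφ/2) + cos φ₁ cos φ₂ sin²(Δλ/2) = 0.000003
c = 2·arcsin(√a) = 0.003677 rad = 0.2107°
d = R·c = 6371 × 0.003677 = 23.4 km

23.4 km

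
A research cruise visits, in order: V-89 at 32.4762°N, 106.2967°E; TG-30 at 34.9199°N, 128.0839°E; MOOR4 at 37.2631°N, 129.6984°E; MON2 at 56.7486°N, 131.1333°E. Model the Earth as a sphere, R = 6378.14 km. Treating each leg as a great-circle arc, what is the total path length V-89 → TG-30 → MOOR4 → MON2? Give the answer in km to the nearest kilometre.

4502 km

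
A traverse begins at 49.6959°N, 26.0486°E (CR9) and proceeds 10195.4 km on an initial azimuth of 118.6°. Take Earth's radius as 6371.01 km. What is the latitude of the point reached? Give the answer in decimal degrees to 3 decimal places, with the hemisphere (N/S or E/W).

δ = d/R = 10195.4/6371.01 = 1.600280 rad
φ₂ = arcsin(sin φ₁ cos δ + cos φ₁ sin δ cos θ)
   = arcsin(0.76262·-0.02948 + 0.64684·0.99957·-0.47869) = -19.38937°
λ₂ = λ₁ + atan2(sin θ sin δ cos φ₁, cos δ − sin φ₁ sin φ₂) = 94.54084°

19.389°S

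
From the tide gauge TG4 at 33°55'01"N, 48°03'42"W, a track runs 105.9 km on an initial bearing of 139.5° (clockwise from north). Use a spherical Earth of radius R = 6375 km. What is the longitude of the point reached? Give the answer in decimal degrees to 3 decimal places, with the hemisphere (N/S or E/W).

TG4: φ = +33.91694°, λ = -48.06167°
δ = d/R = 105.9/6375 = 0.016612 rad
φ₂ = arcsin(sin φ₁ cos δ + cos φ₁ sin δ cos θ)
   = arcsin(0.55799·0.99986 + 0.82985·0.01661·-0.76041) = 33.19099°
λ₂ = λ₁ + atan2(sin θ sin δ cos φ₁, cos δ − sin φ₁ sin φ₂) = -47.32304°

47.323°W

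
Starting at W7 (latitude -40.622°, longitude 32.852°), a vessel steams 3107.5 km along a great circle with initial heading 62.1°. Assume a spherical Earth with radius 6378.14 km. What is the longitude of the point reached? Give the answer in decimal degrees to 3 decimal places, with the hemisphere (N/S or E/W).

δ = d/R = 3107.5/6378.14 = 0.487211 rad
φ₂ = arcsin(sin φ₁ cos δ + cos φ₁ sin δ cos θ)
   = arcsin(-0.65107·0.88364 + 0.75902·0.46816·0.46793) = -24.14404°
λ₂ = λ₁ + atan2(sin θ sin δ cos φ₁, cos δ − sin φ₁ sin φ₂) = 59.81474°

59.815°E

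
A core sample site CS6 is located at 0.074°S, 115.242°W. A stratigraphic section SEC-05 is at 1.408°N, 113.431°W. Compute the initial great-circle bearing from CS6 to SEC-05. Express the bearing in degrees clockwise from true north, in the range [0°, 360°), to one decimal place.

Δλ = 1.8110°
y = sin Δλ · cos φ₂ = 0.031593
x = cos φ₁ sin φ₂ − sin φ₁ cos φ₂ cos Δλ = 0.025862
θ = atan2(y, x) = 50.6961° → 50.6961° (mod 360°)

50.7°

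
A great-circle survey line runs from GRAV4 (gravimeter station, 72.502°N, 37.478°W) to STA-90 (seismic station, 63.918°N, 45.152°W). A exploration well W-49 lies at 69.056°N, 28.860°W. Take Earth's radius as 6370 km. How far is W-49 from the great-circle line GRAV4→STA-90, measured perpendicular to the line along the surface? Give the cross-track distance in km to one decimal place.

δ₁₃ = central angle GRAV4→W-49 = 0.077758 rad  (haversine)
θ₁₃ = bearing GRAV4→W-49 = 136.406°,  θ₁₂ = bearing GRAV4→STA-90 = 201.974°
dₓₜ = R·arcsin(sin δ₁₃ · sin(θ₁₃ − θ₁₂)) = 6370·arcsin(0.07768·sin(-65.568°)) = -450.883 km
|dₓₜ| = 450.883 km

450.9 km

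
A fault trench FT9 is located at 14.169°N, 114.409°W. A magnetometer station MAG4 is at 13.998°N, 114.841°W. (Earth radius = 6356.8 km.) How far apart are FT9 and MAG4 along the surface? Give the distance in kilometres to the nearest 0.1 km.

Δφ = -0.1710°,  Δλ = -0.4320°
a = sin²(Δφ/2) + cos φ₁ cos φ₂ sin²(Δλ/2) = 0.000016
c = 2·arcsin(√a) = 0.007899 rad = 0.4526°
d = R·c = 6356.8 × 0.007899 = 50.2 km

50.2 km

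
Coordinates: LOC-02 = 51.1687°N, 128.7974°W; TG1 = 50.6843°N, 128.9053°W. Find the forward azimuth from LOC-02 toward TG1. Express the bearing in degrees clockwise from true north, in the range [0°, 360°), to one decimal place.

188.0°

Δλ = -0.1079°
y = sin Δλ · cos φ₂ = -0.001193
x = cos φ₁ sin φ₂ − sin φ₁ cos φ₂ cos Δλ = -0.008453
θ = atan2(y, x) = -171.9658° → 188.0342° (mod 360°)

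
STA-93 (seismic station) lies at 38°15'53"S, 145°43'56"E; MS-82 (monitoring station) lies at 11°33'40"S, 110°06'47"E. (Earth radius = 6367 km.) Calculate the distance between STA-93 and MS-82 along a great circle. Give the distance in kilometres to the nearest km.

4607 km

STA-93: φ = -38.26472°, λ = +145.73222°
MS-82: φ = -11.56111°, λ = +110.11306°
Δφ = 26.7036°,  Δλ = -35.6192°
a = sin²(Δφ/2) + cos φ₁ cos φ₂ sin²(Δλ/2) = 0.125287
c = 2·arcsin(√a) = 0.723603 rad = 41.4594°
d = R·c = 6367 × 0.723603 = 4607.2 km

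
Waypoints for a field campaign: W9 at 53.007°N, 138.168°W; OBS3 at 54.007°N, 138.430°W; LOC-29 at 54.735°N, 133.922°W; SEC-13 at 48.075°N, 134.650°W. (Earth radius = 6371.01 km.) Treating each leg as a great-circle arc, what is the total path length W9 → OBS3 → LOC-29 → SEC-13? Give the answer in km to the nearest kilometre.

1158 km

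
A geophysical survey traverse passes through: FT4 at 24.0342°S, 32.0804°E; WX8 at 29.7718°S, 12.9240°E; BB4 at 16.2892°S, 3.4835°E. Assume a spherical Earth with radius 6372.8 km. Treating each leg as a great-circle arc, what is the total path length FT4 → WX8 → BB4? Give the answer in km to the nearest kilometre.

FT4→WX8: c = 0.314043 rad, d = 2001.33 km
WX8→BB4: c = 0.279633 rad, d = 1782.05 km
Total = 2001.33 + 1782.05 = 3783.38 km

3783 km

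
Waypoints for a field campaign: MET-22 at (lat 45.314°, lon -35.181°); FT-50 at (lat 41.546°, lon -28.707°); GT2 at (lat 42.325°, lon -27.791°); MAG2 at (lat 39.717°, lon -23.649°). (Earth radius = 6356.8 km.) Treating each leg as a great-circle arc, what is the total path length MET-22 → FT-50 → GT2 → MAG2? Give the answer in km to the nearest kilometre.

1234 km

MET-22→FT-50: c = 0.105099 rad, d = 668.10 km
FT-50→GT2: c = 0.018063 rad, d = 114.83 km
GT2→MAG2: c = 0.071024 rad, d = 451.49 km
Total = 668.10 + 114.83 + 451.49 = 1234.41 km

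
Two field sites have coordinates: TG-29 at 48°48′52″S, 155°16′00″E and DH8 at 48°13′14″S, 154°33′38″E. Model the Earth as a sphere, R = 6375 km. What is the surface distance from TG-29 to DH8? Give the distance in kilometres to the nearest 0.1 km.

84.1 km

TG-29: φ = -48.81444°, λ = +155.26667°
DH8: φ = -48.22056°, λ = +154.56056°
Δφ = 0.5939°,  Δλ = -0.7061°
a = sin²(Δφ/2) + cos φ₁ cos φ₂ sin²(Δλ/2) = 0.000044
c = 2·arcsin(√a) = 0.013194 rad = 0.7559°
d = R·c = 6375 × 0.013194 = 84.1 km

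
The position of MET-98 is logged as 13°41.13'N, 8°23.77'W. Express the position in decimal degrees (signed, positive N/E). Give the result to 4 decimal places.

lat: 13.6855° N → +13.6855°
lon: 8.3962° W → -8.3962°

+13.6855°, -8.3962°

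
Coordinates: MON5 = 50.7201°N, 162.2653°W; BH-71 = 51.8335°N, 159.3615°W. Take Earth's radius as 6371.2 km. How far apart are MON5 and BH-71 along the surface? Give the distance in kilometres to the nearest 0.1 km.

236.9 km

Δφ = 1.1134°,  Δλ = 2.9038°
a = sin²(Δφ/2) + cos φ₁ cos φ₂ sin²(Δλ/2) = 0.000346
c = 2·arcsin(√a) = 0.037181 rad = 2.1303°
d = R·c = 6371.2 × 0.037181 = 236.9 km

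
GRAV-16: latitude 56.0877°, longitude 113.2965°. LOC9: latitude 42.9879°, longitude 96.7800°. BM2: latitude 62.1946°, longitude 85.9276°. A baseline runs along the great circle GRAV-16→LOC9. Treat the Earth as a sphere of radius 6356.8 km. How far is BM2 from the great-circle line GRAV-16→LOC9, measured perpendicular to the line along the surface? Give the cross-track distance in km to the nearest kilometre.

1651 km

δ₁₃ = central angle GRAV-16→BM2 = 0.264614 rad  (haversine)
θ₁₃ = bearing GRAV-16→BM2 = 304.921°,  θ₁₂ = bearing GRAV-16→LOC9 = 225.890°
dₓₜ = R·arcsin(sin δ₁₃ · sin(θ₁₃ − θ₁₂)) = 6356.8·arcsin(0.26154·sin(79.032°)) = 1650.652 km
|dₓₜ| = 1650.652 km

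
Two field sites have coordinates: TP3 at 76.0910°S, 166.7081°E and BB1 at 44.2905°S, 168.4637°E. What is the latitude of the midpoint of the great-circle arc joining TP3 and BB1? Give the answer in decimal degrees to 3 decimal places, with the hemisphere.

60.193°S

Bx = cos φ₂ cos Δλ = 0.715473,  By = cos φ₂ sin Δλ = 0.021930
φₘ = atan2(sin φ₁ + sin φ₂, √((cos φ₁ + Bx)² + By²)) = -60.19293°
λₘ = λ₁ + atan2(By, cos φ₁ + Bx) = 168.02238°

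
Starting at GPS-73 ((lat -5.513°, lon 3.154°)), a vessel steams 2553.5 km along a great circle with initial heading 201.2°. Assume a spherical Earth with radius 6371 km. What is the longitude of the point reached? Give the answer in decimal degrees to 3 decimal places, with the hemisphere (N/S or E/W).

5.939°W

δ = d/R = 2553.5/6371 = 0.400801 rad
φ₂ = arcsin(sin φ₁ cos δ + cos φ₁ sin δ cos θ)
   = arcsin(-0.09607·0.92075 + 0.99537·0.39016·-0.93232) = -26.77747°
λ₂ = λ₁ + atan2(sin θ sin δ cos φ₁, cos δ − sin φ₁ sin φ₂) = -5.93899°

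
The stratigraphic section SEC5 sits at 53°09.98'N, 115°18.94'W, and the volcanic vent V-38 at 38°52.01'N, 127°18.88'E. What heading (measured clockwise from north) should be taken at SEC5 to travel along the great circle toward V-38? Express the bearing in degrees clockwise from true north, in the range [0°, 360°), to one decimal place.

SEC5: φ = +53.16633°, λ = -115.31567°
V-38: φ = +38.86683°, λ = +127.31467°
Δλ = -117.3697°
y = sin Δλ · cos φ₂ = -0.691448
x = cos φ₁ sin φ₂ − sin φ₁ cos φ₂ cos Δλ = 0.662685
θ = atan2(y, x) = -46.2169° → 313.7831° (mod 360°)

313.8°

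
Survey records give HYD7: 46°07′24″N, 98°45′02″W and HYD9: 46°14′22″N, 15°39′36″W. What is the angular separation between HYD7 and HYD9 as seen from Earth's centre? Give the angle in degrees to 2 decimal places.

54.67°

HYD7: φ = +46.12333°, λ = -98.75056°
HYD9: φ = +46.23944°, λ = -15.66000°
Δφ = 0.1161°,  Δλ = 83.0906°
a = sin²(Δφ/2) + cos φ₁ cos φ₂ sin²(Δλ/2) = 0.210859
c = 2·arcsin(√a) = 0.954174 rad = 54.6702°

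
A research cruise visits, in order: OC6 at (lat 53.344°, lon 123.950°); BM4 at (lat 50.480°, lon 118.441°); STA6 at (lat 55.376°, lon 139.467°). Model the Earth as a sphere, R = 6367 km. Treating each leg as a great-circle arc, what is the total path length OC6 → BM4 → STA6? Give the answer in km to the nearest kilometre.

1996 km

OC6→BM4: c = 0.077528 rad, d = 493.62 km
BM4→STA6: c = 0.236015 rad, d = 1502.71 km
Total = 493.62 + 1502.71 = 1996.33 km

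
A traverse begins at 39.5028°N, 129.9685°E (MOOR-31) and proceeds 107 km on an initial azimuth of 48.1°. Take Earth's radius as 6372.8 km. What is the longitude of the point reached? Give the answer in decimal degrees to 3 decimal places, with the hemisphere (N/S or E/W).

δ = d/R = 107/6372.8 = 0.016790 rad
φ₂ = arcsin(sin φ₁ cos δ + cos φ₁ sin δ cos θ)
   = arcsin(0.63612·0.99986 + 0.77159·0.01679·0.66783) = 40.14152°
λ₂ = λ₁ + atan2(sin θ sin δ cos φ₁, cos δ − sin φ₁ sin φ₂) = 130.90515°

130.905°E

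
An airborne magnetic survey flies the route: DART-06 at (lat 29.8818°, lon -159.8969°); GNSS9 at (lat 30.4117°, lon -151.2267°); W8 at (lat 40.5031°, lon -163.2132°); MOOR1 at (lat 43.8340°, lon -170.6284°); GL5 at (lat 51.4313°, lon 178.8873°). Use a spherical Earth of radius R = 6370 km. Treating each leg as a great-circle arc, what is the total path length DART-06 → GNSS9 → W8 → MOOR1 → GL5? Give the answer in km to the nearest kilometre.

DART-06→GNSS9: c = 0.131150 rad, d = 835.42 km
GNSS9→W8: c = 0.244610 rad, d = 1558.17 km
W8→MOOR1: c = 0.112098 rad, d = 714.07 km
MOOR1→GL5: c = 0.180726 rad, d = 1151.22 km
Total = 835.42 + 1558.17 + 714.07 + 1151.22 = 4258.88 km

4259 km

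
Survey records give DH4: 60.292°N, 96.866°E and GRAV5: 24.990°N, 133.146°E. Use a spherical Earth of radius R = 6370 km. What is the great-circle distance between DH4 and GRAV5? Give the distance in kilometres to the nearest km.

4802 km

Δφ = -35.3020°,  Δλ = 36.2800°
a = sin²(Δφ/2) + cos φ₁ cos φ₂ sin²(Δλ/2) = 0.135482
c = 2·arcsin(√a) = 0.753884 rad = 43.1943°
d = R·c = 6370 × 0.753884 = 4802.2 km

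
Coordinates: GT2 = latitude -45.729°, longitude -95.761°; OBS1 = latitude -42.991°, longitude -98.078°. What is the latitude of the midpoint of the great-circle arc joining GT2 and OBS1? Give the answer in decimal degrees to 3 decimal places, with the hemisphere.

Bx = cos φ₂ cos Δλ = 0.730863,  By = cos φ₂ sin Δλ = -0.029572
φₘ = atan2(sin φ₁ + sin φ₂, √((cos φ₁ + Bx)² + By²)) = -44.36585°
λₘ = λ₁ + atan2(By, cos φ₁ + Bx) = -96.94658°

44.366°S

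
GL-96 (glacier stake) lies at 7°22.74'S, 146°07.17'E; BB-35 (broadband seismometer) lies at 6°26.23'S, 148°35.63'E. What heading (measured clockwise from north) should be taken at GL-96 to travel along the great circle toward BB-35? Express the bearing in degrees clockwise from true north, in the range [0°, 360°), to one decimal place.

69.2°

GL-96: φ = -7.37900°, λ = +146.11950°
BB-35: φ = -6.43717°, λ = +148.59383°
Δλ = 2.4743°
y = sin Δλ · cos φ₂ = 0.042900
x = cos φ₁ sin φ₂ − sin φ₁ cos φ₂ cos Δλ = 0.016318
θ = atan2(y, x) = 69.1740° → 69.1740° (mod 360°)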